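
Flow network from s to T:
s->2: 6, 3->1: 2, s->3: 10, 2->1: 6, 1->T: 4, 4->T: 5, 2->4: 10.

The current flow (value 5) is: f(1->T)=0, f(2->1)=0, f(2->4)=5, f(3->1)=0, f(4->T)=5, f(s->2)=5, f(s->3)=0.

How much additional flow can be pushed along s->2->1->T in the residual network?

1

Residual capacities along the path: s->2: 1, 2->1: 6, 1->T: 4.
Minimum is 1.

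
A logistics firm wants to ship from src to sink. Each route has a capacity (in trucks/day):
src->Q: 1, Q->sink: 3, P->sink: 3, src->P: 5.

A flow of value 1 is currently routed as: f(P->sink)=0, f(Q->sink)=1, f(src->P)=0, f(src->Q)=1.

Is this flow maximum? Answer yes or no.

Residual path src->P->sink has bottleneck 3 > 0.
Pushing 3 along it raises the flow to 4, so the given flow is not maximum.

No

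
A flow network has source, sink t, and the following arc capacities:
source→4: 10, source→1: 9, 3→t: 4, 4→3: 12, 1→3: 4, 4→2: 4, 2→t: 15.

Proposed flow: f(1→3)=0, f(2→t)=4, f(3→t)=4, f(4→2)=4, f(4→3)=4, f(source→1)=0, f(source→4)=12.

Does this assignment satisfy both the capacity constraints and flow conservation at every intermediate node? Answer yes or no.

Capacity violated on source→4: flow 12 > capacity 10.

No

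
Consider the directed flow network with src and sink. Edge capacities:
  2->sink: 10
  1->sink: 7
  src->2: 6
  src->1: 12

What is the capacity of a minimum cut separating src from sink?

Max flow = 13 (via 2 augmenting paths).
In the residual at optimum, the set reachable from src is {1, src}.
Cut edges: src->2 (cap 6), 1->sink (cap 7). Sum = 13.

13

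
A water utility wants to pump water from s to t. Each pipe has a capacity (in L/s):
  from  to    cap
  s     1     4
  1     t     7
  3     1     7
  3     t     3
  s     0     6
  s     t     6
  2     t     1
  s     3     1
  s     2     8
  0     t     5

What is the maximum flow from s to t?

Augment s→t: bottleneck 6. Total 6.
Augment s→2→t: bottleneck 1. Total 7.
Augment s→0→t: bottleneck 5. Total 12.
Augment s→3→t: bottleneck 1. Total 13.
Augment s→1→t: bottleneck 4. Total 17.
No augmenting path remains in the residual graph.

17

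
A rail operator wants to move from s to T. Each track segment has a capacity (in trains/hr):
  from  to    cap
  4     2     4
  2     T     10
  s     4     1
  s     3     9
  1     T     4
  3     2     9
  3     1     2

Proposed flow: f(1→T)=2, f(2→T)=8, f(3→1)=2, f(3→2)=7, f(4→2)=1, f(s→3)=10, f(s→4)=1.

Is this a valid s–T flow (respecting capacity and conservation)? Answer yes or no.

Capacity violated on s→3: flow 10 > capacity 9.

No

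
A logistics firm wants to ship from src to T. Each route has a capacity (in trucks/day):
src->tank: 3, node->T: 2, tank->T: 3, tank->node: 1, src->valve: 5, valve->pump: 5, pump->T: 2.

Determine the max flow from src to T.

Augment src->tank->T: bottleneck 3. Total 3.
Augment src->valve->pump->T: bottleneck 2. Total 5.
No augmenting path remains in the residual graph.

5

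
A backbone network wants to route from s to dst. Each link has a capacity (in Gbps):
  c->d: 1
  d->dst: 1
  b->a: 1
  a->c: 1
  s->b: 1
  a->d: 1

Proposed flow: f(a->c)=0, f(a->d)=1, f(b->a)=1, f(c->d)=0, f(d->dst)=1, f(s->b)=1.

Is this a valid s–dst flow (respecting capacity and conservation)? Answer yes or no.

Every edge has 0 ≤ f(e) ≤ cap(e).
At each intermediate node, inflow equals outflow.

Yes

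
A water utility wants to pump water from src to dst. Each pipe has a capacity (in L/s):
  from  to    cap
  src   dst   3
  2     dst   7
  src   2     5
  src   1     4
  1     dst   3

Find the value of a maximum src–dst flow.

Augment src->dst: bottleneck 3. Total 3.
Augment src->2->dst: bottleneck 5. Total 8.
Augment src->1->dst: bottleneck 3. Total 11.
No augmenting path remains in the residual graph.

11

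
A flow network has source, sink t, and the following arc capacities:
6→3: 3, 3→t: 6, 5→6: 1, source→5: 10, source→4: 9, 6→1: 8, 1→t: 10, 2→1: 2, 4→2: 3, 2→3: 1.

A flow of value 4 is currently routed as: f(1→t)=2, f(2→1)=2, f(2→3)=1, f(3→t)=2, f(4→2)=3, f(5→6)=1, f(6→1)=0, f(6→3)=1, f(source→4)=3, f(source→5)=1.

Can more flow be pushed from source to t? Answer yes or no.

Residual reachable from source: {4, 5, source}; t is not reachable.
Saturated cut: 4→2, 5→6 with total capacity 4 = current flow value. Flow is maximum.

No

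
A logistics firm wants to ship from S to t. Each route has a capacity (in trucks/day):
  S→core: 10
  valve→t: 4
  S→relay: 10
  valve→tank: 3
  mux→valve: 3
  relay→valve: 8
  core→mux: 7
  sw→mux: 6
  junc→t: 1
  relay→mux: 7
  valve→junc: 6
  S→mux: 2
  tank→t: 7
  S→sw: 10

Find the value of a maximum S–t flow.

Augment S→relay→valve→t: bottleneck 4. Total 4.
Augment S→relay→valve→tank→t: bottleneck 3. Total 7.
Augment S→relay→valve→junc→t: bottleneck 1. Total 8.
No augmenting path remains in the residual graph.

8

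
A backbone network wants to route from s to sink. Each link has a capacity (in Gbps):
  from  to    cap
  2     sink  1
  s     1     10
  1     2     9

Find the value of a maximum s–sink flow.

Augment s->1->2->sink: bottleneck 1. Total 1.
No augmenting path remains in the residual graph.

1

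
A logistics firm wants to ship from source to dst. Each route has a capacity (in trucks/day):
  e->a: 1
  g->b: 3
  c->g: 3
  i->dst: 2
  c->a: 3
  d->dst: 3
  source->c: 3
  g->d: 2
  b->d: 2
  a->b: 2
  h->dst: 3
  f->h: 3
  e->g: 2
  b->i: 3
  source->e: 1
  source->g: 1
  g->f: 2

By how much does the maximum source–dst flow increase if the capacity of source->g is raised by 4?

Original max flow = 5.
After raising cap(source->g), augmenting paths through that edge carry 2 more units.
New max flow = 7. Increase = 2.

2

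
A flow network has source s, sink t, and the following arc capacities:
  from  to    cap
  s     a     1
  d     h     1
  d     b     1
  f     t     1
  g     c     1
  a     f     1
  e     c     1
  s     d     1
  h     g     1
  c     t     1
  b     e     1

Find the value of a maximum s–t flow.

2

Augment s->a->f->t: bottleneck 1. Total 1.
Augment s->d->b->e->c->t: bottleneck 1. Total 2.
No augmenting path remains in the residual graph.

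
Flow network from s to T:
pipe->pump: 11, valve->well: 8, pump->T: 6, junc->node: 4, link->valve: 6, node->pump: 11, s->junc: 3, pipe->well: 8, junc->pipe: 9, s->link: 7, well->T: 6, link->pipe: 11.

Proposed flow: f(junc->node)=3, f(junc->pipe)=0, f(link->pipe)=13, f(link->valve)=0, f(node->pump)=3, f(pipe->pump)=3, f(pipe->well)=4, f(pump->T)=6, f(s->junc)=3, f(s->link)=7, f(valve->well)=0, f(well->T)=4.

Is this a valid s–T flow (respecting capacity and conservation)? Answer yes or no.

No

Capacity violated on link->pipe: flow 13 > capacity 11.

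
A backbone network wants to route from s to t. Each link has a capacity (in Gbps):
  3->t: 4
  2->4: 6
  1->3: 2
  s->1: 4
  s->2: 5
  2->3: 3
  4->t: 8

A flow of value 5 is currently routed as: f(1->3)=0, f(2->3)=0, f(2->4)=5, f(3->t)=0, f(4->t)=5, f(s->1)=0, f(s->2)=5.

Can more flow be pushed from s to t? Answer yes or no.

Yes

Residual path s->1->3->t has bottleneck 2 > 0.
Pushing 2 along it raises the flow to 7, so the given flow is not maximum.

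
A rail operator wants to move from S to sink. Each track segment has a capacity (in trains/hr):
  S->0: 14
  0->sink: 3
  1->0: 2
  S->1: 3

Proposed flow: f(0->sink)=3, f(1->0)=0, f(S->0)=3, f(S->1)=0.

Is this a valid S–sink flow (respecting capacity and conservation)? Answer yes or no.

Yes

Every edge has 0 ≤ f(e) ≤ cap(e).
At each intermediate node, inflow equals outflow.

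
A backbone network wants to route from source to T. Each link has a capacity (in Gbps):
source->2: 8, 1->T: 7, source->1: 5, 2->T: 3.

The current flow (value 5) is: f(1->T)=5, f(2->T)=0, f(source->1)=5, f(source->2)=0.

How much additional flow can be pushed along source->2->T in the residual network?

3

Residual capacities along the path: source->2: 8, 2->T: 3.
Minimum is 3.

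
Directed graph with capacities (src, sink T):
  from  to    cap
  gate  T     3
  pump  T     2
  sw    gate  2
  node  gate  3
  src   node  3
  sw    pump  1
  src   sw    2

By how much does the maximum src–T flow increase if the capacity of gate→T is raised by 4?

Original max flow = 4.
After raising cap(gate→T), augmenting paths through that edge carry 1 more unit.
New max flow = 5. Increase = 1.

1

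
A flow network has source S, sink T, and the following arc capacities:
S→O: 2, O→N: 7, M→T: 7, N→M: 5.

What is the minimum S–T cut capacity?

Max flow = 2 (via 1 augmenting path).
In the residual at optimum, the set reachable from S is {S}.
Cut edges: S→O (cap 2). Sum = 2.

2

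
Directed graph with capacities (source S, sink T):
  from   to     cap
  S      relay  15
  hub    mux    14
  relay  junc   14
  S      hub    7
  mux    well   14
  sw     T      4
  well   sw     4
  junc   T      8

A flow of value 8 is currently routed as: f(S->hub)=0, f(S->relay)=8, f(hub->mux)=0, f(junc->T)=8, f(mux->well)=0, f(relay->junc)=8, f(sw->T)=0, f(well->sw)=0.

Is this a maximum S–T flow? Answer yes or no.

Residual path S->hub->mux->well->sw->T has bottleneck 4 > 0.
Pushing 4 along it raises the flow to 12, so the given flow is not maximum.

No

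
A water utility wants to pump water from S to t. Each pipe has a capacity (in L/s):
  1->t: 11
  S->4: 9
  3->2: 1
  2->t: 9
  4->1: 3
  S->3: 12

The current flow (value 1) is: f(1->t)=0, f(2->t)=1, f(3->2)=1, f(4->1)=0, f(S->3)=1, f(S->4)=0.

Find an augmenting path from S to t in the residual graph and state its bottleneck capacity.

S->4->1->t, bottleneck 3

Residual along S->4->1->t: S->4: 9, 4->1: 3, 1->t: 11.
Bottleneck = min = 3.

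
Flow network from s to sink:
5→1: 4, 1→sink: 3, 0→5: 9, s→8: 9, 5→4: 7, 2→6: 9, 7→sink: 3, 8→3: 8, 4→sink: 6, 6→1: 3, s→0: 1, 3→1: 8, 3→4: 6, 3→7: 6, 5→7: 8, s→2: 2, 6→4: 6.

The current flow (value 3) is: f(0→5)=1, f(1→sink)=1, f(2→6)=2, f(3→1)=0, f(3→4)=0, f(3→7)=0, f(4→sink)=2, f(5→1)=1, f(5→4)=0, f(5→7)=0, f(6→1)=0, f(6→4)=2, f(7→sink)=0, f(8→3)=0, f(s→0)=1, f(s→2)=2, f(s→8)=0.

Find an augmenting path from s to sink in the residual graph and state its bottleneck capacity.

s→8→3→1→sink, bottleneck 2

Residual along s→8→3→1→sink: s→8: 9, 8→3: 8, 3→1: 8, 1→sink: 2.
Bottleneck = min = 2.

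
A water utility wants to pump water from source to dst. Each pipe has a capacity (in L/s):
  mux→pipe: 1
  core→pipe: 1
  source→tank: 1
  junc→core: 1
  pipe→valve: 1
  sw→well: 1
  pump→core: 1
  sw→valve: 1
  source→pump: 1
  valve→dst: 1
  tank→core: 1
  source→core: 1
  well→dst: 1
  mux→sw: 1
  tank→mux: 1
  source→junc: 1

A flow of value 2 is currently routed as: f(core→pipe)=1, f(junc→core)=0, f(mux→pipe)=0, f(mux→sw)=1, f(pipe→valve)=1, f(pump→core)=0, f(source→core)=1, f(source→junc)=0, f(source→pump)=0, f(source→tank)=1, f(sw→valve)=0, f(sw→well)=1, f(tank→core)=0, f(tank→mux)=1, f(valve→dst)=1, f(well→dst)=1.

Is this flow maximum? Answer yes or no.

Yes

Residual reachable from source: {core, junc, pump, source}; dst is not reachable.
Saturated cut: source→tank, core→pipe with total capacity 2 = current flow value. Flow is maximum.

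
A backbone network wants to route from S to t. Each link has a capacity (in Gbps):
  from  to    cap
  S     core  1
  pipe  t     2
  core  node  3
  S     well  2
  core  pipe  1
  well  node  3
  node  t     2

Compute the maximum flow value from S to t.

3

Augment S→well→node→t: bottleneck 2. Total 2.
Augment S→core→pipe→t: bottleneck 1. Total 3.
No augmenting path remains in the residual graph.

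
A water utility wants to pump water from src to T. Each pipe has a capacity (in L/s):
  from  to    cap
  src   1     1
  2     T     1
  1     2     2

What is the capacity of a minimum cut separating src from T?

1

Max flow = 1 (via 1 augmenting path).
In the residual at optimum, the set reachable from src is {src}.
Cut edges: src->1 (cap 1). Sum = 1.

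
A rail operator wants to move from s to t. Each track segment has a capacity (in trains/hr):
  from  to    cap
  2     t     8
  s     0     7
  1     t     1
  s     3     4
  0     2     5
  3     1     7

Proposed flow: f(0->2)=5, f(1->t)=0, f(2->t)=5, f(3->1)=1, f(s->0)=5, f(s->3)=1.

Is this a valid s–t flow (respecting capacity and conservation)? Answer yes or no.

No

Conservation fails at 1: inflow 1 ≠ outflow 0.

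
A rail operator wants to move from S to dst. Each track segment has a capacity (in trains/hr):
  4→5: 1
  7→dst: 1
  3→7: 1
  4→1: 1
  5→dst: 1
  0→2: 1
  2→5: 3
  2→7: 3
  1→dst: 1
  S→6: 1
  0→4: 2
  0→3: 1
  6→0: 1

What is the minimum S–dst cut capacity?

1

Max flow = 1 (via 1 augmenting path).
In the residual at optimum, the set reachable from S is {S}.
Cut edges: S→6 (cap 1). Sum = 1.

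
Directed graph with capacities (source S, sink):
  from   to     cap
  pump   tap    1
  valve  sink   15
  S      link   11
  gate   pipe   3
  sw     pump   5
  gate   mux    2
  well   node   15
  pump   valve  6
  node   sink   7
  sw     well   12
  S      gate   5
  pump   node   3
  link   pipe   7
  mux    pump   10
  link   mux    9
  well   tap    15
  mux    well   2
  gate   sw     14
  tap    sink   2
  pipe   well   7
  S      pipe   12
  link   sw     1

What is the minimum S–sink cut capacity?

Max flow = 15 (via 5 augmenting paths).
In the residual at optimum, the set reachable from S is {S, gate, link, mux, node, pipe, pump, sw, tap, well}.
Cut edges: pump->valve (cap 6), tap->sink (cap 2), node->sink (cap 7). Sum = 15.

15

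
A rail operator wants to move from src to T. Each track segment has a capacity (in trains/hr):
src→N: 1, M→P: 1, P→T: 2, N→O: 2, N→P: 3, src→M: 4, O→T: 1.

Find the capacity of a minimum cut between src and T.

Max flow = 2 (via 2 augmenting paths).
In the residual at optimum, the set reachable from src is {M, src}.
Cut edges: src→N (cap 1), M→P (cap 1). Sum = 2.

2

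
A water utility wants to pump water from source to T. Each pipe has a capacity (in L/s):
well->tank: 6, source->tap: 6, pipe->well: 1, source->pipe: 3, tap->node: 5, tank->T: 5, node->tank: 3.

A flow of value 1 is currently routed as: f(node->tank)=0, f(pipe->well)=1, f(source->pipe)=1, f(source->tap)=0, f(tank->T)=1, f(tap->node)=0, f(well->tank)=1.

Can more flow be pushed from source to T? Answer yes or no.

Yes

Residual path source->tap->node->tank->T has bottleneck 3 > 0.
Pushing 3 along it raises the flow to 4, so the given flow is not maximum.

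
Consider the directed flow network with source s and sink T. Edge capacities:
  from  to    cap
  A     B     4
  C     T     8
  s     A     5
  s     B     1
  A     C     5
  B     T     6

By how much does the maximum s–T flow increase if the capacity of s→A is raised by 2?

Original max flow = 6.
After raising cap(s→A), augmenting paths through that edge carry 2 more units.
New max flow = 8. Increase = 2.

2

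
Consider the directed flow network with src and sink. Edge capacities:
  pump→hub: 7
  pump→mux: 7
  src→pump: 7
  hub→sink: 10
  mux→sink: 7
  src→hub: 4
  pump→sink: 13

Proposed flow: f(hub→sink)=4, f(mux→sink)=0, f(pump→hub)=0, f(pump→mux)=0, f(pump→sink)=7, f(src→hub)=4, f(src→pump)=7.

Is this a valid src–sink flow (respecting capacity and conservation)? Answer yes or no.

Yes

Every edge has 0 ≤ f(e) ≤ cap(e).
At each intermediate node, inflow equals outflow.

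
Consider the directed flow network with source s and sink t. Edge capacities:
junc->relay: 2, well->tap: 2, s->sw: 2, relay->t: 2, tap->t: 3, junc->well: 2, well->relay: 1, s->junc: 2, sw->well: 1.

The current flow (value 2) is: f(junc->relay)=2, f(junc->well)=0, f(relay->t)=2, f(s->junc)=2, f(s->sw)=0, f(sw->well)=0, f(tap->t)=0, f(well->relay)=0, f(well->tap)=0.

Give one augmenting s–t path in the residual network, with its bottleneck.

Residual along s->sw->well->tap->t: s->sw: 2, sw->well: 1, well->tap: 2, tap->t: 3.
Bottleneck = min = 1.

s->sw->well->tap->t, bottleneck 1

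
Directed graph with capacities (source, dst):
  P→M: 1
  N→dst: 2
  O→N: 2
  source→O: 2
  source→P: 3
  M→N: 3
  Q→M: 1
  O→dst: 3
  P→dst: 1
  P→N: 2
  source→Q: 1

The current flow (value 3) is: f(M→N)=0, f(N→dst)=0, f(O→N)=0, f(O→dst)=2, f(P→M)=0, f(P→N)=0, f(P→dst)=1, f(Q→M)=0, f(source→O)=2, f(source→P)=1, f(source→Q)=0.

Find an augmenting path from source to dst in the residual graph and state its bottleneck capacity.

source→P→N→dst, bottleneck 2

Residual along source→P→N→dst: source→P: 2, P→N: 2, N→dst: 2.
Bottleneck = min = 2.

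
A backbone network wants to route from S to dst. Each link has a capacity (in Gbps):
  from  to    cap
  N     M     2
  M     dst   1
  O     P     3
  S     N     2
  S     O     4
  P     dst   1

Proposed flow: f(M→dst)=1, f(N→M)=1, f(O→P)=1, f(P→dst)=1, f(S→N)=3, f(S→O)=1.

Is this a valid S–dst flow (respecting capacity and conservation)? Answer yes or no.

No

Capacity violated on S→N: flow 3 > capacity 2.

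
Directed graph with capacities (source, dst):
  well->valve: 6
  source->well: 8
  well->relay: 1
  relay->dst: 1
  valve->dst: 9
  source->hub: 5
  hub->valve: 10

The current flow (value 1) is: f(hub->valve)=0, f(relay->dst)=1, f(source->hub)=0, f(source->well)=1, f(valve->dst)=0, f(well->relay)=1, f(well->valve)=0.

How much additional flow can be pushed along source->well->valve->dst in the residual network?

Residual capacities along the path: source->well: 7, well->valve: 6, valve->dst: 9.
Minimum is 6.

6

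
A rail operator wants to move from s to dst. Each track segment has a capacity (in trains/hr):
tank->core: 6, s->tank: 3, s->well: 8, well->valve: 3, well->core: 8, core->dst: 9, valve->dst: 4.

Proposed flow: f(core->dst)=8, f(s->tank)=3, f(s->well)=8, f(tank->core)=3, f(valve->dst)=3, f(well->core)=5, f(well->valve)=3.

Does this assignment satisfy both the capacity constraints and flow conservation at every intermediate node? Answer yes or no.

Every edge has 0 ≤ f(e) ≤ cap(e).
At each intermediate node, inflow equals outflow.

Yes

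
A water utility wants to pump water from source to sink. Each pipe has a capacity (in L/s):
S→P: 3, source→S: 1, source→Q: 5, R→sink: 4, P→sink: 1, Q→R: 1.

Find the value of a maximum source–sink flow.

Augment source→S→P→sink: bottleneck 1. Total 1.
Augment source→Q→R→sink: bottleneck 1. Total 2.
No augmenting path remains in the residual graph.

2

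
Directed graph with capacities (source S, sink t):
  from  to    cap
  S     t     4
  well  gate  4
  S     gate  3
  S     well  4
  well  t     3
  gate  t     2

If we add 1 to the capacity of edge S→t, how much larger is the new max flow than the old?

Original max flow = 9.
After raising cap(S→t), augmenting paths through that edge carry 1 more unit.
New max flow = 10. Increase = 1.

1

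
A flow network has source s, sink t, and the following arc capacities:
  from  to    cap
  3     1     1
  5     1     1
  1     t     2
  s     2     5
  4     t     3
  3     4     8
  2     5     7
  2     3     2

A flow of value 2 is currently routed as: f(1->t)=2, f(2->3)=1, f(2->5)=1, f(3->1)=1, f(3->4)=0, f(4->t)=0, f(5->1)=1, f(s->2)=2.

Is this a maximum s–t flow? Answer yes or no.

No

Residual path s->2->3->4->t has bottleneck 1 > 0.
Pushing 1 along it raises the flow to 3, so the given flow is not maximum.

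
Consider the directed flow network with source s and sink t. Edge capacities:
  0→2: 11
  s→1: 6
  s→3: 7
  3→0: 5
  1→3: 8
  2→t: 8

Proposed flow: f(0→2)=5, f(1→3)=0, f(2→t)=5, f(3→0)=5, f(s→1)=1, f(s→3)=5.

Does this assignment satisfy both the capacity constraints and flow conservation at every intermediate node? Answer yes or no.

No

Conservation fails at 1: inflow 1 ≠ outflow 0.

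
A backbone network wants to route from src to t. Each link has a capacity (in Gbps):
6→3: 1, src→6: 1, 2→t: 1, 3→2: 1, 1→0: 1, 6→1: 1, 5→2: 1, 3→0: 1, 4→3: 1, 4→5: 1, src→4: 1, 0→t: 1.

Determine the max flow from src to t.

Augment src→4→5→2→t: bottleneck 1. Total 1.
Augment src→6→3→0→t: bottleneck 1. Total 2.
No augmenting path remains in the residual graph.

2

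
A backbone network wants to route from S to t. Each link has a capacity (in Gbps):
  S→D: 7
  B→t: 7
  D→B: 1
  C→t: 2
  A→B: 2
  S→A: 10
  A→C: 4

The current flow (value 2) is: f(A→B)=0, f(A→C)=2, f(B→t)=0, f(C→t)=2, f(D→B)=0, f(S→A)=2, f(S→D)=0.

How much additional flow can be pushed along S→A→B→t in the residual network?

Residual capacities along the path: S→A: 8, A→B: 2, B→t: 7.
Minimum is 2.

2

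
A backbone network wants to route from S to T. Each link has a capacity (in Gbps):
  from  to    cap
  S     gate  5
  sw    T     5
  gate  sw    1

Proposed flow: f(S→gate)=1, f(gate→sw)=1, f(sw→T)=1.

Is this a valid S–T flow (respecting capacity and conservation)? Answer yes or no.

Every edge has 0 ≤ f(e) ≤ cap(e).
At each intermediate node, inflow equals outflow.

Yes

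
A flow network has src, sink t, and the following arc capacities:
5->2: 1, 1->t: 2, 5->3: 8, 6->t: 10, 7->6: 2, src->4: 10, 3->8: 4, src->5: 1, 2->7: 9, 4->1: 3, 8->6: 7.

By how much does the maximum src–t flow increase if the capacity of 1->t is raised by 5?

Original max flow = 3.
After raising cap(1->t), augmenting paths through that edge carry 1 more unit.
New max flow = 4. Increase = 1.

1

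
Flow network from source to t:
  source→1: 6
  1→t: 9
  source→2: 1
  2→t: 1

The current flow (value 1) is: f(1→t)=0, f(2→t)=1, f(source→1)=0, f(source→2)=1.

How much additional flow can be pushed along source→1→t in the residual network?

Residual capacities along the path: source→1: 6, 1→t: 9.
Minimum is 6.

6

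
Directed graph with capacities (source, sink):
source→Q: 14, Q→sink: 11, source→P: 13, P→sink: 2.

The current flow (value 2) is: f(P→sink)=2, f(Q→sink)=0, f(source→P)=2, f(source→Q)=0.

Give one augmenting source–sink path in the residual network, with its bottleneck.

Residual along source→Q→sink: source→Q: 14, Q→sink: 11.
Bottleneck = min = 11.

source→Q→sink, bottleneck 11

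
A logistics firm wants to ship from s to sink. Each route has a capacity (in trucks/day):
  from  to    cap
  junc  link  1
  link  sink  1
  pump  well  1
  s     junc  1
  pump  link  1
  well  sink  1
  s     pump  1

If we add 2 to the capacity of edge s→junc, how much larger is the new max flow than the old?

Original max flow = 2.
Even with extra capacity on s→junc, another cut of capacity 2 remains binding.
New max flow = 2. Increase = 0.

0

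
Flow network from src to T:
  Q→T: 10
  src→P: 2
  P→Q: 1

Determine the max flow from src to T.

1

Augment src→P→Q→T: bottleneck 1. Total 1.
No augmenting path remains in the residual graph.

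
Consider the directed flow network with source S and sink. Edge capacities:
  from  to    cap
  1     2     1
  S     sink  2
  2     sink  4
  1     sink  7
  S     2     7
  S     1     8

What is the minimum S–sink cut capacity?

Max flow = 13 (via 3 augmenting paths).
In the residual at optimum, the set reachable from S is {1, 2, S}.
Cut edges: S→sink (cap 2), 1→sink (cap 7), 2→sink (cap 4). Sum = 13.

13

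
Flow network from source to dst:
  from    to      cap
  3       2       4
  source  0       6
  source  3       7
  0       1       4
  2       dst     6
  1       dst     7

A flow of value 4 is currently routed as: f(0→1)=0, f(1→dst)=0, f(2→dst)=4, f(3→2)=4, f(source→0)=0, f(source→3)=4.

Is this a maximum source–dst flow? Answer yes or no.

Residual path source→0→1→dst has bottleneck 4 > 0.
Pushing 4 along it raises the flow to 8, so the given flow is not maximum.

No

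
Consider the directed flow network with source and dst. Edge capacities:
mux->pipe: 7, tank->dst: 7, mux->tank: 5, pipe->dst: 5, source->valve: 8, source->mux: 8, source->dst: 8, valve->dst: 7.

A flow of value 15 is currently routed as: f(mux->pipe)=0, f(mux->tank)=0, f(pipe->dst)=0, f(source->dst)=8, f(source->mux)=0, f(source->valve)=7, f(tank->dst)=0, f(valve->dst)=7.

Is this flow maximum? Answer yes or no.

No

Residual path source->mux->tank->dst has bottleneck 5 > 0.
Pushing 5 along it raises the flow to 20, so the given flow is not maximum.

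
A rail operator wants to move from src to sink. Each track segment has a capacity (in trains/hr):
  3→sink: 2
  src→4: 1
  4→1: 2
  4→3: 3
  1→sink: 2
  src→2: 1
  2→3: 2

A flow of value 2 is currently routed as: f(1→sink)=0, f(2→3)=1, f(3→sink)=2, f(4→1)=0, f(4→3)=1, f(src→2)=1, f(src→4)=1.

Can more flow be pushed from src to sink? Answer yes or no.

Residual reachable from src: {src}; sink is not reachable.
Saturated cut: src→2, src→4 with total capacity 2 = current flow value. Flow is maximum.

No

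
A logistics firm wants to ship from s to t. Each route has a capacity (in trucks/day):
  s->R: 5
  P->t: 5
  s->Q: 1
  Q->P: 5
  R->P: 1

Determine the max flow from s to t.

2

Augment s->Q->P->t: bottleneck 1. Total 1.
Augment s->R->P->t: bottleneck 1. Total 2.
No augmenting path remains in the residual graph.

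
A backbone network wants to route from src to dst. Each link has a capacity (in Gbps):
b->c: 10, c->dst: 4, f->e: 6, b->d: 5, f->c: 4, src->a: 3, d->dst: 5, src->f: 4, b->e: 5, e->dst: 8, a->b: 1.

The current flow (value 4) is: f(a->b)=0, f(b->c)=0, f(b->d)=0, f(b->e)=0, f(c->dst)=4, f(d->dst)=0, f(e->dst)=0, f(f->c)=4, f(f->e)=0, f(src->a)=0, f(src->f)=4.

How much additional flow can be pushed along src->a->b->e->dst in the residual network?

Residual capacities along the path: src->a: 3, a->b: 1, b->e: 5, e->dst: 8.
Minimum is 1.

1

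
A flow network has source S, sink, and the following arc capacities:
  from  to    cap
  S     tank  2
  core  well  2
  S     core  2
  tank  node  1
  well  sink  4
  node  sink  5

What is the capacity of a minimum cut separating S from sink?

3

Max flow = 3 (via 2 augmenting paths).
In the residual at optimum, the set reachable from S is {S, tank}.
Cut edges: tank→node (cap 1), S→core (cap 2). Sum = 3.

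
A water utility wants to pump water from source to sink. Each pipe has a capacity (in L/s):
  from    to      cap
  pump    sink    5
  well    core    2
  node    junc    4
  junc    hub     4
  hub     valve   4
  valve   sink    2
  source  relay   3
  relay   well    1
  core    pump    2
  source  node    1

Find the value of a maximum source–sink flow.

2

Augment source→node→junc→hub→valve→sink: bottleneck 1. Total 1.
Augment source→relay→well→core→pump→sink: bottleneck 1. Total 2.
No augmenting path remains in the residual graph.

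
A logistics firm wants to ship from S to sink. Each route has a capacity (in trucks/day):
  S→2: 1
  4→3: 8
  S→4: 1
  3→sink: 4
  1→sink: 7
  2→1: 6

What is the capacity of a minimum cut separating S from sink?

2

Max flow = 2 (via 2 augmenting paths).
In the residual at optimum, the set reachable from S is {S}.
Cut edges: S→4 (cap 1), S→2 (cap 1). Sum = 2.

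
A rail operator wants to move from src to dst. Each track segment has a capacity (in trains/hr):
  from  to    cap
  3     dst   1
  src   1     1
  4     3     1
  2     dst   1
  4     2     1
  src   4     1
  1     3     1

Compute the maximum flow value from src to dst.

Augment src->1->3->dst: bottleneck 1. Total 1.
Augment src->4->2->dst: bottleneck 1. Total 2.
No augmenting path remains in the residual graph.

2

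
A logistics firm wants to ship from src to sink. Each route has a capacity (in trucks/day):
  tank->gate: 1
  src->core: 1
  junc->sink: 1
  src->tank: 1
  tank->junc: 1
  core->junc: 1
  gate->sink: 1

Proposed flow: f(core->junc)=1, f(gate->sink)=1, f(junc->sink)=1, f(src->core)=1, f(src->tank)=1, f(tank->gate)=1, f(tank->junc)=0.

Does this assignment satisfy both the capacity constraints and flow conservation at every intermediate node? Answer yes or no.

Yes

Every edge has 0 ≤ f(e) ≤ cap(e).
At each intermediate node, inflow equals outflow.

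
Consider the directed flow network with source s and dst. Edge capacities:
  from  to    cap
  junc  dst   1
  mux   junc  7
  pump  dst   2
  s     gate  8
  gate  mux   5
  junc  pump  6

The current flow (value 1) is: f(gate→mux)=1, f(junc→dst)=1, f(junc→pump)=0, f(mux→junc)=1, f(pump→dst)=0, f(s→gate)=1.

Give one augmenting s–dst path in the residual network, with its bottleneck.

Residual along s→gate→mux→junc→pump→dst: s→gate: 7, gate→mux: 4, mux→junc: 6, junc→pump: 6, pump→dst: 2.
Bottleneck = min = 2.

s→gate→mux→junc→pump→dst, bottleneck 2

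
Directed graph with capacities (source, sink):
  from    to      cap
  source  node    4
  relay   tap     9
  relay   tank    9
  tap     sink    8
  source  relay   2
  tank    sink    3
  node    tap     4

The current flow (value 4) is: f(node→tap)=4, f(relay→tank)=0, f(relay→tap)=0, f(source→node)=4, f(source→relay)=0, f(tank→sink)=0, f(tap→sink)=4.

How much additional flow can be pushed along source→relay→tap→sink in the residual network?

2

Residual capacities along the path: source→relay: 2, relay→tap: 9, tap→sink: 4.
Minimum is 2.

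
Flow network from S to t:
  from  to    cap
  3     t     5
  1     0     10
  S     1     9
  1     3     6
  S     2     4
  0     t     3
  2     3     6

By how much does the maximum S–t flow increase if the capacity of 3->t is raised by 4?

4

Original max flow = 8.
After raising cap(3->t), augmenting paths through that edge carry 4 more units.
New max flow = 12. Increase = 4.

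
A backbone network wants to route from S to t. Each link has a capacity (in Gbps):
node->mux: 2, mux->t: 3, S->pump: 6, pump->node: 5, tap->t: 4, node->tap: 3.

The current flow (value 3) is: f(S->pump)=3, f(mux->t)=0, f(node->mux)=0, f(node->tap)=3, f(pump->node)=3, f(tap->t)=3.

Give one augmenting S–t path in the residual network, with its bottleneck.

Residual along S->pump->node->mux->t: S->pump: 3, pump->node: 2, node->mux: 2, mux->t: 3.
Bottleneck = min = 2.

S->pump->node->mux->t, bottleneck 2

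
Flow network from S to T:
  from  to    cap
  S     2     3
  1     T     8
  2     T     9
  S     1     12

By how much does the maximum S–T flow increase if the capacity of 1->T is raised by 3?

3

Original max flow = 11.
After raising cap(1->T), augmenting paths through that edge carry 3 more units.
New max flow = 14. Increase = 3.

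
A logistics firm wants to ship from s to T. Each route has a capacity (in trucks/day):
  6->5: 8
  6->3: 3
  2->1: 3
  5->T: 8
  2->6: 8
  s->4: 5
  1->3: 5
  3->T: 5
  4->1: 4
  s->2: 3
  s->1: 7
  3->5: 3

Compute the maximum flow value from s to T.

8

Augment s->1->3->T: bottleneck 5. Total 5.
Augment s->2->6->5->T: bottleneck 3. Total 8.
No augmenting path remains in the residual graph.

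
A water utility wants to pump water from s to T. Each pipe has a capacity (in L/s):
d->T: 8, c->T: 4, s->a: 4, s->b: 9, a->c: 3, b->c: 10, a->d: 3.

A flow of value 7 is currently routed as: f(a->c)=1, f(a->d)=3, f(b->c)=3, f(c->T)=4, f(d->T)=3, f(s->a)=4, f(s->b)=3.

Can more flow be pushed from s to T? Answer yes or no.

Residual reachable from s: {a, b, c, s}; T is not reachable.
Saturated cut: a->d, c->T with total capacity 7 = current flow value. Flow is maximum.

No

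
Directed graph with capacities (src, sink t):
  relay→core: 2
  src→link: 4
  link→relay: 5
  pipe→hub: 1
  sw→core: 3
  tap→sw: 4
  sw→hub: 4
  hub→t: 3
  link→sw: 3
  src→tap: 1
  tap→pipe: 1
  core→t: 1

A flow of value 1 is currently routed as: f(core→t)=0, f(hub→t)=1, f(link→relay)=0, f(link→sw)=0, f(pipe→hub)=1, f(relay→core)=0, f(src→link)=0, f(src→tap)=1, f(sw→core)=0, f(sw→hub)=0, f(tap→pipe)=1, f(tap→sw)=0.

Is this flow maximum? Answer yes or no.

No

Residual path src→link→sw→hub→t has bottleneck 2 > 0.
Pushing 2 along it raises the flow to 3, so the given flow is not maximum.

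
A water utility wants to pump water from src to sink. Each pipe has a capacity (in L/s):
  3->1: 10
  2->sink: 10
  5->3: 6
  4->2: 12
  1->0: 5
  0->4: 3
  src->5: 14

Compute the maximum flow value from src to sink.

Augment src->5->3->1->0->4->2->sink: bottleneck 3. Total 3.
No augmenting path remains in the residual graph.

3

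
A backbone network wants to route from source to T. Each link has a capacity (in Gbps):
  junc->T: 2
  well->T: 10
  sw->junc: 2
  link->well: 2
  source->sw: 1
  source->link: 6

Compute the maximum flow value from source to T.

Augment source->link->well->T: bottleneck 2. Total 2.
Augment source->sw->junc->T: bottleneck 1. Total 3.
No augmenting path remains in the residual graph.

3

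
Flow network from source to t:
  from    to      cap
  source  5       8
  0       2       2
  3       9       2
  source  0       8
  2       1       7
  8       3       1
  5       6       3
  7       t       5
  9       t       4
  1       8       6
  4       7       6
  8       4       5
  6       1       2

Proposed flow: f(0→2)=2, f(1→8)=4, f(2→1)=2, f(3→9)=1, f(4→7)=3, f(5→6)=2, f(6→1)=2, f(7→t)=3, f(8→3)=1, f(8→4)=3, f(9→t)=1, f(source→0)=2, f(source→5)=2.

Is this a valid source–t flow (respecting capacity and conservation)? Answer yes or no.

Yes

Every edge has 0 ≤ f(e) ≤ cap(e).
At each intermediate node, inflow equals outflow.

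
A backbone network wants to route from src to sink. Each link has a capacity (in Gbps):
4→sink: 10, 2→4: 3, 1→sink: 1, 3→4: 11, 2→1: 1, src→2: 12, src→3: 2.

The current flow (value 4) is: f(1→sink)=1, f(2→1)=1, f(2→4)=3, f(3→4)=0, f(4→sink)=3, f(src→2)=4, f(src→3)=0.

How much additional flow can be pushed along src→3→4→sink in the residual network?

2

Residual capacities along the path: src→3: 2, 3→4: 11, 4→sink: 7.
Minimum is 2.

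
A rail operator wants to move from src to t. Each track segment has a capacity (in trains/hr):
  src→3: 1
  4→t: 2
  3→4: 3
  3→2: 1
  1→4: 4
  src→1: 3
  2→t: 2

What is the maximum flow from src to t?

Augment src→1→4→t: bottleneck 2. Total 2.
Augment src→3→2→t: bottleneck 1. Total 3.
No augmenting path remains in the residual graph.

3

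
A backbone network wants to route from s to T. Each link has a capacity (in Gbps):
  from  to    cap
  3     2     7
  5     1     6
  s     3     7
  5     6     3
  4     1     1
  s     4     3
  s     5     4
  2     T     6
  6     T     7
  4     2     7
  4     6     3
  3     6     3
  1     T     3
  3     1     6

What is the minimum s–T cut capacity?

14

Max flow = 14 (via 6 augmenting paths).
In the residual at optimum, the set reachable from s is {s}.
Cut edges: s→5 (cap 4), s→4 (cap 3), s→3 (cap 7). Sum = 14.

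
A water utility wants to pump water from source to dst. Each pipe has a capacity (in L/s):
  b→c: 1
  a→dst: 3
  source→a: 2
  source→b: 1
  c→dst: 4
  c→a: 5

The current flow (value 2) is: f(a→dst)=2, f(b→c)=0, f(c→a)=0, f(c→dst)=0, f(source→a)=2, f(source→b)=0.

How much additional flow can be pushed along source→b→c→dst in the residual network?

1

Residual capacities along the path: source→b: 1, b→c: 1, c→dst: 4.
Minimum is 1.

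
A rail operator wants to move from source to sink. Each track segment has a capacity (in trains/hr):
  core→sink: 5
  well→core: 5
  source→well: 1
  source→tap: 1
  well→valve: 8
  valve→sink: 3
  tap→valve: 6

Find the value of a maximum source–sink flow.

Augment source→well→core→sink: bottleneck 1. Total 1.
Augment source→tap→valve→sink: bottleneck 1. Total 2.
No augmenting path remains in the residual graph.

2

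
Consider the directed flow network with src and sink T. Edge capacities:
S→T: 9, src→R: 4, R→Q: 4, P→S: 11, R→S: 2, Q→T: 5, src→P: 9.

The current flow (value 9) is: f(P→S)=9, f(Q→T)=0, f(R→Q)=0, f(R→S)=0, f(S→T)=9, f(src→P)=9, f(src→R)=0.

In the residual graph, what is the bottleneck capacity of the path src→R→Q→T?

Residual capacities along the path: src→R: 4, R→Q: 4, Q→T: 5.
Minimum is 4.

4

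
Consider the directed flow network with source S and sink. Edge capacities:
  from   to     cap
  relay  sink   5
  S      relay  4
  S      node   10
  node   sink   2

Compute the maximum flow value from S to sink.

Augment S→relay→sink: bottleneck 4. Total 4.
Augment S→node→sink: bottleneck 2. Total 6.
No augmenting path remains in the residual graph.

6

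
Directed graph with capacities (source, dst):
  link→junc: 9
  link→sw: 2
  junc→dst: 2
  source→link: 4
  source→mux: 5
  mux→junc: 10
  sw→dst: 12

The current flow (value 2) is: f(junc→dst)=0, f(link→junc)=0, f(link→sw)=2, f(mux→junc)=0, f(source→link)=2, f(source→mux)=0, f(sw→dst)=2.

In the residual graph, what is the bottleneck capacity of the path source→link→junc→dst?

Residual capacities along the path: source→link: 2, link→junc: 9, junc→dst: 2.
Minimum is 2.

2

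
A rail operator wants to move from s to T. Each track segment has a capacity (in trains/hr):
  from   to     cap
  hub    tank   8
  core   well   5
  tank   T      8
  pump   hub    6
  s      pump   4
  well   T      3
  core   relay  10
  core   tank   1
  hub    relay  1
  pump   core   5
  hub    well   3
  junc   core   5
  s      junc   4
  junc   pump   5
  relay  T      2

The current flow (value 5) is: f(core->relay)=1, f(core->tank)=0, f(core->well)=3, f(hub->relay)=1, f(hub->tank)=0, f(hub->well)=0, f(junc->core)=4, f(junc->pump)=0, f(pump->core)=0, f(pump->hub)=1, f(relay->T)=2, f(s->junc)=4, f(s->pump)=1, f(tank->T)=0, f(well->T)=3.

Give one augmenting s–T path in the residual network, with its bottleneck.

s->pump->hub->tank->T, bottleneck 3

Residual along s->pump->hub->tank->T: s->pump: 3, pump->hub: 5, hub->tank: 8, tank->T: 8.
Bottleneck = min = 3.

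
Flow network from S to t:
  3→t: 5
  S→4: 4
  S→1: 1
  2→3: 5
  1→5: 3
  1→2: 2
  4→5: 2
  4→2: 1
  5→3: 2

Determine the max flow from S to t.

Augment S→1→5→3→t: bottleneck 1. Total 1.
Augment S→4→5→3→t: bottleneck 1. Total 2.
Augment S→4→2→3→t: bottleneck 1. Total 3.
Augment S→4→5→1→2→3→t: bottleneck 1. Total 4.
No augmenting path remains in the residual graph.

4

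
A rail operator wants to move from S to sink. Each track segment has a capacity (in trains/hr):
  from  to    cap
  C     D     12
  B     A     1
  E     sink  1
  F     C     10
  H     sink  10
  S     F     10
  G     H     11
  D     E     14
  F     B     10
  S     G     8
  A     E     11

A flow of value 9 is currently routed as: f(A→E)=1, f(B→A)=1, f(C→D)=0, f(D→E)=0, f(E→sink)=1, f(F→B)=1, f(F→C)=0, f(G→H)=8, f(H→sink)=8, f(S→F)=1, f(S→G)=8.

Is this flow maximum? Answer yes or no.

Yes

Residual reachable from S: {A, B, C, D, E, F, S}; sink is not reachable.
Saturated cut: S→G, E→sink with total capacity 9 = current flow value. Flow is maximum.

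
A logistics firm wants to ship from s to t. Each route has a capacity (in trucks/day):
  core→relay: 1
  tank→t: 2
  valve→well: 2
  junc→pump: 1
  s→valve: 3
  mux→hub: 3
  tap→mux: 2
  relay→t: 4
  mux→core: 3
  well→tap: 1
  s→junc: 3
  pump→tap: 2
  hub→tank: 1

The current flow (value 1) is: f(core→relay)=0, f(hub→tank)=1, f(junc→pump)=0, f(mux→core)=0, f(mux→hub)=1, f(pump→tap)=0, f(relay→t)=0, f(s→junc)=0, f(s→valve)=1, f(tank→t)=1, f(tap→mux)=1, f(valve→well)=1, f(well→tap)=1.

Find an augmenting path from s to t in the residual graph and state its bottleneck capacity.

s→junc→pump→tap→mux→core→relay→t, bottleneck 1

Residual along s→junc→pump→tap→mux→core→relay→t: s→junc: 3, junc→pump: 1, pump→tap: 2, tap→mux: 1, mux→core: 3, core→relay: 1, relay→t: 4.
Bottleneck = min = 1.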